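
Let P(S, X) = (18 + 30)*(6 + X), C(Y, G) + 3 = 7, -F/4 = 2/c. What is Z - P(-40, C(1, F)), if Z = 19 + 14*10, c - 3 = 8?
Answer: -321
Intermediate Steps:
c = 11 (c = 3 + 8 = 11)
F = -8/11 ≈ -0.72727
C(Y, G) = 4 (C(Y, G) = -3 + 7 = 4)
P(S, X) = 288 + 48*X (P(S, X) = 48*(6 + X) = 288 + 48*X)
Z = 159 (Z = 19 + 140 = 159)
Z - P(-40, C(1, F)) = 159 - (288 + 48*4) = 159 - (288 + 192) = 159 - 1*480 = 159 - 480 = -321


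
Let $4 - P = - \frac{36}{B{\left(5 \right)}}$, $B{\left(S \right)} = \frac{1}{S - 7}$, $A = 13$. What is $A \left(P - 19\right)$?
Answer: $-1131$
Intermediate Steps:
$B{\left(S \right)} = \frac{1}{-7 + S}$
$P = -68$ ($P = 4 - - \frac{36}{\frac{1}{-7 + 5}} = 4 - - \frac{36}{\frac{1}{-2}} = 4 - - \frac{36}{- \frac{1}{2}} = 4 - \left(-36\right) \left(-2\right) = 4 - 72 = -68$)
$A \left(P - 19\right) = 13 \left(-68 - 19\right) = 13 \left(-87\right) = -1131$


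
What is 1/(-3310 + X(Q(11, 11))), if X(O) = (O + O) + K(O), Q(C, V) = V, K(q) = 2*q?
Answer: -1/3266 ≈ -0.00030618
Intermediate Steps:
X(O) = 4*O (X(O) = (O + O) + 2*O = 2*O + 2*O = 4*O)
1/(-3310 + X(Q(11, 11))) = 1/(-3310 + 4*11) = 1/(-3310 + 44) = 1/(-3266) = -1/3266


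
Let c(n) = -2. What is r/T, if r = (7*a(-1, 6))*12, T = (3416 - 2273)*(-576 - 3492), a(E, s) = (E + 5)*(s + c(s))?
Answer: -112/387477 ≈ -0.00028905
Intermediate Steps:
a(E, s) = (-2 + s)*(5 + E) (a(E, s) = (E + 5)*(s - 2) = (5 + E)*(-2 + s) = (-2 + s)*(5 + E))
T = -4649724 (T = 1143*(-4068) = -4649724)
r = 1344 (r = (7*(-10 - 2*(-1) + 5*6 - 1*6))*12 = (7*(-10 + 2 + 30 - 6))*12 = (7*16)*12 = 112*12 = 1344)
r/T = 1344/(-4649724) = 1344*(-1/4649724) = -112/387477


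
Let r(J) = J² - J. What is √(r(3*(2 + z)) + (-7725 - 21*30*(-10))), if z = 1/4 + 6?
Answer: I*√13395/4 ≈ 28.934*I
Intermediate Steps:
z = 25/4 (z = 1*(¼) + 6 = ¼ + 6 = 25/4 ≈ 6.2500)
√(r(3*(2 + z)) + (-7725 - 21*30*(-10))) = √((3*(2 + 25/4))*(-1 + 3*(2 + 25/4)) + (-7725 - 21*30*(-10))) = √((3*(33/4))*(-1 + 3*(33/4)) + (-7725 - 630*(-10))) = √(99*(-1 + 99/4)/4 + (-7725 + 6300)) = √((99/4)*(95/4) - 1425) = √(9405/16 - 1425) = √(-13395/16) = I*√13395/4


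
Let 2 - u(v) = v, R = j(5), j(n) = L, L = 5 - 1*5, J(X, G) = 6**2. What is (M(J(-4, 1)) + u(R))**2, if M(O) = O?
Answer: 1444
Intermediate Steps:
J(X, G) = 36
L = 0 (L = 5 - 5 = 0)
j(n) = 0
R = 0
u(v) = 2 - v
(M(J(-4, 1)) + u(R))**2 = (36 + (2 - 1*0))**2 = (36 + (2 + 0))**2 = (36 + 2)**2 = 38**2 = 1444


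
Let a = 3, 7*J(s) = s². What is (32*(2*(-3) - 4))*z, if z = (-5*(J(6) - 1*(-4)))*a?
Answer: 307200/7 ≈ 43886.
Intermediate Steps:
J(s) = s²/7
z = -960/7 (z = -5*((⅐)*6² - 1*(-4))*3 = -5*((⅐)*36 + 4)*3 = -5*(36/7 + 4)*3 = -5*64/7*3 = -320/7*3 = -960/7 ≈ -137.14)
(32*(2*(-3) - 4))*z = (32*(2*(-3) - 4))*(-960/7) = (32*(-6 - 4))*(-960/7) = (32*(-10))*(-960/7) = -320*(-960/7) = 307200/7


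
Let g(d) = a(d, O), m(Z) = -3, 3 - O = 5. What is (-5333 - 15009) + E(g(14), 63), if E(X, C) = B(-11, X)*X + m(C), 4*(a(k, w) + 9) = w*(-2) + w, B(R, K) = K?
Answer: -81091/4 ≈ -20273.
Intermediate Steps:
O = -2 (O = 3 - 1*5 = 3 - 5 = -2)
a(k, w) = -9 - w/4 (a(k, w) = -9 + (w*(-2) + w)/4 = -9 + (-2*w + w)/4 = -9 + (-w)/4 = -9 - w/4)
g(d) = -17/2 (g(d) = -9 - ¼*(-2) = -9 + ½ = -17/2)
E(X, C) = -3 + X² (E(X, C) = X*X - 3 = X² - 3 = -3 + X²)
(-5333 - 15009) + E(g(14), 63) = (-5333 - 15009) + (-3 + (-17/2)²) = -20342 + (-3 + 289/4) = -20342 + 277/4 = -81091/4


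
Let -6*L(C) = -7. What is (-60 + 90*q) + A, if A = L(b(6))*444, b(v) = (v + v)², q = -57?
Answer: -4672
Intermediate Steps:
b(v) = 4*v² (b(v) = (2*v)² = 4*v²)
L(C) = 7/6 (L(C) = -⅙*(-7) = 7/6)
A = 518 (A = (7/6)*444 = 518)
(-60 + 90*q) + A = (-60 + 90*(-57)) + 518 = (-60 - 5130) + 518 = -5190 + 518 = -4672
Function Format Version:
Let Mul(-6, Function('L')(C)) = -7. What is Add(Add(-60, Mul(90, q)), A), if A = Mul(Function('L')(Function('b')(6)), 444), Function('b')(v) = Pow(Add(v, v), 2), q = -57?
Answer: -4672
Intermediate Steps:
Function('b')(v) = Mul(4, Pow(v, 2)) (Function('b')(v) = Pow(Mul(2, v), 2) = Mul(4, Pow(v, 2)))
Function('L')(C) = Rational(7, 6) (Function('L')(C) = Mul(Rational(-1, 6), -7) = Rational(7, 6))
A = 518 (A = Mul(Rational(7, 6), 444) = 518)
Add(Add(-60, Mul(90, q)), A) = Add(Add(-60, Mul(90, -57)), 518) = Add(Add(-60, -5130), 518) = Add(-5190, 518) = -4672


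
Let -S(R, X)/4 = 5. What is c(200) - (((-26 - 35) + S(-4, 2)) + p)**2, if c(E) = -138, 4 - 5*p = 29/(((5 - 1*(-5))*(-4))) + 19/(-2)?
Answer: -249848161/40000 ≈ -6246.2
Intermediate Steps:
S(R, X) = -20 (S(R, X) = -4*5 = -20)
p = 569/200 (p = 4/5 - (29/(((5 - 1*(-5))*(-4))) + 19/(-2))/5 = 4/5 - (29/(((5 + 5)*(-4))) + 19*(-1/2))/5 = 4/5 - (29/((10*(-4))) - 19/2)/5 = 4/5 - (29/(-40) - 19/2)/5 = 4/5 - (29*(-1/40) - 19/2)/5 = 4/5 - (-29/40 - 19/2)/5 = 4/5 - 1/5*(-409/40) = 4/5 + 409/200 = 569/200 ≈ 2.8450)
c(200) - (((-26 - 35) + S(-4, 2)) + p)**2 = -138 - (((-26 - 35) - 20) + 569/200)**2 = -138 - ((-61 - 20) + 569/200)**2 = -138 - (-81 + 569/200)**2 = -138 - (-15631/200)**2 = -138 - 1*244328161/40000 = -138 - 244328161/40000 = -249848161/40000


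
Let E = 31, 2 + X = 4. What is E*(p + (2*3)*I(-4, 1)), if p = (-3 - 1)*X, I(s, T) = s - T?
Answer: -1178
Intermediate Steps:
X = 2 (X = -2 + 4 = 2)
p = -8 (p = (-3 - 1)*2 = -4*2 = -8)
E*(p + (2*3)*I(-4, 1)) = 31*(-8 + (2*3)*(-4 - 1*1)) = 31*(-8 + 6*(-4 - 1)) = 31*(-8 + 6*(-5)) = 31*(-8 - 30) = 31*(-38) = -1178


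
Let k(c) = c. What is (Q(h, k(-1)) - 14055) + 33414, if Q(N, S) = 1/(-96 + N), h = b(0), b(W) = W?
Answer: 1858463/96 ≈ 19359.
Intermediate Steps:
h = 0
(Q(h, k(-1)) - 14055) + 33414 = (1/(-96 + 0) - 14055) + 33414 = (1/(-96) - 14055) + 33414 = (-1/96 - 14055) + 33414 = -1349281/96 + 33414 = 1858463/96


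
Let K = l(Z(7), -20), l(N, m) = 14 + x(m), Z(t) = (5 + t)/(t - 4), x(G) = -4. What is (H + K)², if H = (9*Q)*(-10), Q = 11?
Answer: 960400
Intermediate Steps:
Z(t) = (5 + t)/(-4 + t)
l(N, m) = 10 (l(N, m) = 14 - 4 = 10)
H = -990 (H = (9*11)*(-10) = 99*(-10) = -990)
K = 10
(H + K)² = (-990 + 10)² = (-980)² = 960400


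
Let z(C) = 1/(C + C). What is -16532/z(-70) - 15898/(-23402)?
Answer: 27081738429/11701 ≈ 2.3145e+6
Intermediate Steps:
z(C) = 1/(2*C)
-16532/z(-70) - 15898/(-23402) = -16532/((1/2)/(-70)) - 15898/(-23402) = -16532/((1/2)*(-1/70)) - 15898*(-1/23402) = -16532/(-1/140) + 7949/11701 = -16532*(-140) + 7949/11701 = 2314480 + 7949/11701 = 27081738429/11701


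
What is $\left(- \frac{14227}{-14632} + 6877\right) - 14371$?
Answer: $- \frac{109637981}{14632} \approx -7493.0$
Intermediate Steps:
$\left(- \frac{14227}{-14632} + 6877\right) - 14371 = \left(\left(-14227\right) \left(- \frac{1}{14632}\right) + 6877\right) - 14371 = \left(\frac{14227}{14632} + 6877\right) - 14371 = \frac{100638491}{14632} - 14371 = - \frac{109637981}{14632}$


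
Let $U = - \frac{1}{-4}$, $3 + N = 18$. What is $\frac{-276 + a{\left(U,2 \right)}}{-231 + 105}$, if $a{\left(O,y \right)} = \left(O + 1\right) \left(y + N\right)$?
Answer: $\frac{1019}{504} \approx 2.0218$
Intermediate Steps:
$N = 15$ ($N = -3 + 18 = 15$)
$U = \frac{1}{4}$ ($U = \left(-1\right) \left(- \frac{1}{4}\right) = \frac{1}{4} \approx 0.25$)
$a{\left(O,y \right)} = \left(1 + O\right) \left(15 + y\right)$ ($a{\left(O,y \right)} = \left(O + 1\right) \left(y + 15\right) = \left(1 + O\right) \left(15 + y\right)$)
$\frac{-276 + a{\left(U,2 \right)}}{-231 + 105} = \frac{-276 + \left(15 + 2 + 15 \cdot \frac{1}{4} + \frac{1}{4} \cdot 2\right)}{-231 + 105} = \frac{-276 + \left(15 + 2 + \frac{15}{4} + \frac{1}{2}\right)}{-126} = \left(-276 + \frac{85}{4}\right) \left(- \frac{1}{126}\right) = \left(- \frac{1019}{4}\right) \left(- \frac{1}{126}\right) = \frac{1019}{504}$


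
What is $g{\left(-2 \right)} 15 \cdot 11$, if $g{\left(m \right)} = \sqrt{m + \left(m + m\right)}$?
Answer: $165 i \sqrt{6} \approx 404.17 i$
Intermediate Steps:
$g{\left(m \right)} = \sqrt{3} \sqrt{m}$ ($g{\left(m \right)} = \sqrt{m + 2 m} = \sqrt{3 m} = \sqrt{3} \sqrt{m}$)
$g{\left(-2 \right)} 15 \cdot 11 = \sqrt{3} \sqrt{-2} \cdot 15 \cdot 11 = \sqrt{3} i \sqrt{2} \cdot 15 \cdot 11 = i \sqrt{6} \cdot 15 \cdot 11 = 15 i \sqrt{6} \cdot 11 = 165 i \sqrt{6}$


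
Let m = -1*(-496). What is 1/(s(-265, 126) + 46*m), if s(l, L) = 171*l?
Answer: -1/22499 ≈ -4.4446e-5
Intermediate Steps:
m = 496
1/(s(-265, 126) + 46*m) = 1/(171*(-265) + 46*496) = 1/(-45315 + 22816) = 1/(-22499) = -1/22499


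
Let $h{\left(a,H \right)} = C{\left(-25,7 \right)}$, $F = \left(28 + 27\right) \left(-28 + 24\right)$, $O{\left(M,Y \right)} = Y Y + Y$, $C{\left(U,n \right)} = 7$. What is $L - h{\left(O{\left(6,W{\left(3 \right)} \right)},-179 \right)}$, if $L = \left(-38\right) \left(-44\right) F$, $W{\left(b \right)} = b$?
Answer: $-367847$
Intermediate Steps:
$O{\left(M,Y \right)} = Y + Y^{2}$ ($O{\left(M,Y \right)} = Y^{2} + Y = Y + Y^{2}$)
$F = -220$ ($F = 55 \left(-4\right) = -220$)
$L = -367840$ ($L = \left(-38\right) \left(-44\right) \left(-220\right) = 1672 \left(-220\right) = -367840$)
$h{\left(a,H \right)} = 7$
$L - h{\left(O{\left(6,W{\left(3 \right)} \right)},-179 \right)} = -367840 - 7 = -367847$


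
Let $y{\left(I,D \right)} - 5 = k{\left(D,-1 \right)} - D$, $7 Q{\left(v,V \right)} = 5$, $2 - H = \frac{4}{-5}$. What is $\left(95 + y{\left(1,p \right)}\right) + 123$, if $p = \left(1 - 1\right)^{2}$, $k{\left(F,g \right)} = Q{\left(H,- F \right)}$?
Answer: $\frac{1566}{7} \approx 223.71$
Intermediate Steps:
$H = \frac{14}{5}$ ($H = 2 - \frac{4}{-5} = 2 - 4 \left(- \frac{1}{5}\right) = 2 - - \frac{4}{5} = 2 + \frac{4}{5} = \frac{14}{5} \approx 2.8$)
$Q{\left(v,V \right)} = \frac{5}{7}$ ($Q{\left(v,V \right)} = \frac{1}{7} \cdot 5 = \frac{5}{7}$)
$k{\left(F,g \right)} = \frac{5}{7}$
$p = 0$ ($p = 0^{2} = 0$)
$y{\left(I,D \right)} = \frac{40}{7} - D$ ($y{\left(I,D \right)} = 5 - \left(- \frac{5}{7} + D\right) = \frac{40}{7} - D$)
$\left(95 + y{\left(1,p \right)}\right) + 123 = \left(95 + \left(\frac{40}{7} - 0\right)\right) + 123 = \left(95 + \left(\frac{40}{7} + 0\right)\right) + 123 = \left(95 + \frac{40}{7}\right) + 123 = \frac{705}{7} + 123 = \frac{1566}{7}$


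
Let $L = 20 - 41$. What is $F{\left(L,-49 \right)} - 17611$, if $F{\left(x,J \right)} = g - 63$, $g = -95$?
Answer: $-17769$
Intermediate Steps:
$L = -21$
$F{\left(x,J \right)} = -158$ ($F{\left(x,J \right)} = -95 - 63 = -158$)
$F{\left(L,-49 \right)} - 17611 = -158 - 17611 = -17769$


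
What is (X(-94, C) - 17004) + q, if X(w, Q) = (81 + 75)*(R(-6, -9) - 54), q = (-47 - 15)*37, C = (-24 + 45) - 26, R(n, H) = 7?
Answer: -26630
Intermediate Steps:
C = -5 (C = 21 - 26 = -5)
q = -2294 (q = -62*37 = -2294)
X(w, Q) = -7332 (X(w, Q) = (81 + 75)*(7 - 54) = 156*(-47) = -7332)
(X(-94, C) - 17004) + q = (-7332 - 17004) - 2294 = -24336 - 2294 = -26630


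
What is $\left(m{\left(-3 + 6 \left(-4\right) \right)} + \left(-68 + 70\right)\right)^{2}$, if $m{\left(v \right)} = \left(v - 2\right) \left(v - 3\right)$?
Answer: $760384$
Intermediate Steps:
$m{\left(v \right)} = \left(-3 + v\right) \left(-2 + v\right)$ ($m{\left(v \right)} = \left(-2 + v\right) \left(-3 + v\right) = \left(-3 + v\right) \left(-2 + v\right)$)
$\left(m{\left(-3 + 6 \left(-4\right) \right)} + \left(-68 + 70\right)\right)^{2} = \left(\left(6 + \left(-3 + 6 \left(-4\right)\right)^{2} - 5 \left(-3 + 6 \left(-4\right)\right)\right) + \left(-68 + 70\right)\right)^{2} = \left(\left(6 + \left(-3 - 24\right)^{2} - 5 \left(-3 - 24\right)\right) + 2\right)^{2} = \left(\left(6 + \left(-27\right)^{2} - -135\right) + 2\right)^{2} = \left(\left(6 + 729 + 135\right) + 2\right)^{2} = \left(870 + 2\right)^{2} = 872^{2} = 760384$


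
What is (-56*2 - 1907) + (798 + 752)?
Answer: -469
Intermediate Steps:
(-56*2 - 1907) + (798 + 752) = (-112 - 1907) + 1550 = -2019 + 1550 = -469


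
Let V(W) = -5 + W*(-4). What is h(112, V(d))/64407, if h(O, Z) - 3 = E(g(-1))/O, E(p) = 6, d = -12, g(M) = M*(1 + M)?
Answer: 57/1202264 ≈ 4.7411e-5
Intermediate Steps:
V(W) = -5 - 4*W
h(O, Z) = 3 + 6/O
h(112, V(d))/64407 = (3 + 6/112)/64407 = (3 + 6*(1/112))*(1/64407) = (3 + 3/56)*(1/64407) = (171/56)*(1/64407) = 57/1202264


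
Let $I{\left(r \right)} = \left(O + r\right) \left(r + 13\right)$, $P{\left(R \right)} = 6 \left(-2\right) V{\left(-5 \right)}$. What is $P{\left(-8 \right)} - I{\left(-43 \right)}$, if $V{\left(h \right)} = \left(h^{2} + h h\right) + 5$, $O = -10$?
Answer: $-2250$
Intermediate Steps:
$V{\left(h \right)} = 5 + 2 h^{2}$ ($V{\left(h \right)} = \left(h^{2} + h^{2}\right) + 5 = 2 h^{2} + 5 = 5 + 2 h^{2}$)
$P{\left(R \right)} = -660$ ($P{\left(R \right)} = 6 \left(-2\right) \left(5 + 2 \left(-5\right)^{2}\right) = - 12 \left(5 + 2 \cdot 25\right) = - 12 \left(5 + 50\right) = \left(-12\right) 55 = -660$)
$I{\left(r \right)} = \left(-10 + r\right) \left(13 + r\right)$ ($I{\left(r \right)} = \left(-10 + r\right) \left(r + 13\right) = \left(-10 + r\right) \left(13 + r\right)$)
$P{\left(-8 \right)} - I{\left(-43 \right)} = -660 - \left(-130 + \left(-43\right)^{2} + 3 \left(-43\right)\right) = -660 - \left(-130 + 1849 - 129\right) = -660 - 1590 = -2250$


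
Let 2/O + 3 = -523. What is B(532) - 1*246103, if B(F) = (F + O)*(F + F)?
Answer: 84144471/263 ≈ 3.1994e+5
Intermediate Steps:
O = -1/263 (O = 2/(-3 - 523) = 2/(-526) = 2*(-1/526) = -1/263 ≈ -0.0038023)
B(F) = 2*F*(-1/263 + F) (B(F) = (F - 1/263)*(F + F) = (-1/263 + F)*(2*F) = 2*F*(-1/263 + F))
B(532) - 1*246103 = (2/263)*532*(-1 + 263*532) - 1*246103 = (2/263)*532*(-1 + 139916) - 246103 = (2/263)*532*139915 - 246103 = 148869560/263 - 246103 = 84144471/263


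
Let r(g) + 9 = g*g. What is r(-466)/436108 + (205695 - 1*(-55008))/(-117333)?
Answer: -9801794997/5685539996 ≈ -1.7240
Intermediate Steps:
r(g) = -9 + g**2 (r(g) = -9 + g*g = -9 + g**2)
r(-466)/436108 + (205695 - 1*(-55008))/(-117333) = (-9 + (-466)**2)/436108 + (205695 - 1*(-55008))/(-117333) = (-9 + 217156)*(1/436108) + (205695 + 55008)*(-1/117333) = 217147*(1/436108) + 260703*(-1/117333) = 217147/436108 - 28967/13037 = -9801794997/5685539996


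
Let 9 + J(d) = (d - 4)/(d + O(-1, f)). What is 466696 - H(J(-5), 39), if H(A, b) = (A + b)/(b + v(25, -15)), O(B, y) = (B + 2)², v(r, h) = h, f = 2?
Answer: 14934229/32 ≈ 4.6669e+5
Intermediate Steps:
O(B, y) = (2 + B)²
J(d) = -9 + (-4 + d)/(1 + d) (J(d) = -9 + (d - 4)/(d + (2 - 1)²) = -9 + (-4 + d)/(d + 1²) = -9 + (-4 + d)/(d + 1) = -9 + (-4 + d)/(1 + d))
H(A, b) = (A + b)/(-15 + b) (H(A, b) = (A + b)/(b - 15) = (A + b)/(-15 + b))
466696 - H(J(-5), 39) = 466696 - ((-13 - 8*(-5))/(1 - 5) + 39)/(-15 + 39) = 466696 - ((-13 + 40)/(-4) + 39)/24 = 466696 - (-¼*27 + 39)/24 = 466696 - (-27/4 + 39)/24 = 466696 - 129/(24*4) = 466696 - 1*43/32 = 466696 - 43/32 = 14934229/32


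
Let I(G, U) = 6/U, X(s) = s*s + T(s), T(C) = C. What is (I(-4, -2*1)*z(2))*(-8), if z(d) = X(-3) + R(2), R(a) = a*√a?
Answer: 144 + 48*√2 ≈ 211.88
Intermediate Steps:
X(s) = s + s² (X(s) = s*s + s = s² + s = s + s²)
R(a) = a^(3/2)
z(d) = 6 + 2*√2 (z(d) = -3*(1 - 3) + 2^(3/2) = -3*(-2) + 2*√2 = 6 + 2*√2)
(I(-4, -2*1)*z(2))*(-8) = ((6/((-2*1)))*(6 + 2*√2))*(-8) = ((6/(-2))*(6 + 2*√2))*(-8) = ((6*(-½))*(6 + 2*√2))*(-8) = -3*(6 + 2*√2)*(-8) = (-18 - 6*√2)*(-8) = 144 + 48*√2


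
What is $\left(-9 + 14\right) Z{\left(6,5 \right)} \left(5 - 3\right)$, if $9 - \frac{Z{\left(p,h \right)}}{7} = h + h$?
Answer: $-70$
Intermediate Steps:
$Z{\left(p,h \right)} = 63 - 14 h$ ($Z{\left(p,h \right)} = 63 - 7 \left(h + h\right) = 63 - 7 \cdot 2 h = 63 - 14 h$)
$\left(-9 + 14\right) Z{\left(6,5 \right)} \left(5 - 3\right) = \left(-9 + 14\right) \left(63 - 70\right) \left(5 - 3\right) = 5 \left(63 - 70\right) 2 = 5 \left(\left(-7\right) 2\right) = 5 \left(-14\right) = -70$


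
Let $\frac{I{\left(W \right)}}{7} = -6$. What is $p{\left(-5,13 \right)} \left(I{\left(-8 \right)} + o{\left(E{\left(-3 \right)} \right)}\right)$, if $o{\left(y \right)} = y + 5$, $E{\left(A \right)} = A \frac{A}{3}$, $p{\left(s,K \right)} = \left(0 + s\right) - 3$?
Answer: $272$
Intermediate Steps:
$I{\left(W \right)} = -42$ ($I{\left(W \right)} = 7 \left(-6\right) = -42$)
$p{\left(s,K \right)} = -3 + s$ ($p{\left(s,K \right)} = s - 3 = -3 + s$)
$E{\left(A \right)} = \frac{A^{2}}{3}$ ($E{\left(A \right)} = A A \frac{1}{3} = A \frac{A}{3} = \frac{A^{2}}{3}$)
$o{\left(y \right)} = 5 + y$
$p{\left(-5,13 \right)} \left(I{\left(-8 \right)} + o{\left(E{\left(-3 \right)} \right)}\right) = \left(-3 - 5\right) \left(-42 + \left(5 + \frac{\left(-3\right)^{2}}{3}\right)\right) = - 8 \left(-42 + \left(5 + \frac{1}{3} \cdot 9\right)\right) = - 8 \left(-42 + \left(5 + 3\right)\right) = - 8 \left(-42 + 8\right) = \left(-8\right) \left(-34\right) = 272$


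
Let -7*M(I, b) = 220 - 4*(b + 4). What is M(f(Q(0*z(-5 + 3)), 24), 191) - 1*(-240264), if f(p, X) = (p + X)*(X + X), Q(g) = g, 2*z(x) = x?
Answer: 240344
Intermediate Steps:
z(x) = x/2
f(p, X) = 2*X*(X + p) (f(p, X) = (X + p)*(2*X) = 2*X*(X + p))
M(I, b) = -204/7 + 4*b/7 (M(I, b) = -(220 - 4*(b + 4))/7 = -(220 - 4*(4 + b))/7 = -(220 - (16 + 4*b))/7 = -(220 + (-16 - 4*b))/7 = -(204 - 4*b)/7 = -204/7 + 4*b/7)
M(f(Q(0*z(-5 + 3)), 24), 191) - 1*(-240264) = (-204/7 + (4/7)*191) - 1*(-240264) = (-204/7 + 764/7) + 240264 = 80 + 240264 = 240344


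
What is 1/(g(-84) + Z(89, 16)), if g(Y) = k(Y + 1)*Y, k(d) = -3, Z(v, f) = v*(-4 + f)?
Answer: 1/1320 ≈ 0.00075758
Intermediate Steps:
g(Y) = -3*Y
1/(g(-84) + Z(89, 16)) = 1/(-3*(-84) + 89*(-4 + 16)) = 1/(252 + 89*12) = 1/(252 + 1068) = 1/1320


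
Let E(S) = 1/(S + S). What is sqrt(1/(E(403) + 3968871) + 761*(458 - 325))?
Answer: sqrt(1035715195849392698086039)/3198910027 ≈ 318.14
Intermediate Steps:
E(S) = 1/(2*S)
sqrt(1/(E(403) + 3968871) + 761*(458 - 325)) = sqrt(1/((1/2)/403 + 3968871) + 761*(458 - 325)) = sqrt(1/((1/2)*(1/403) + 3968871) + 761*133) = sqrt(1/(1/806 + 3968871) + 101213) = sqrt(1/(3198910027/806) + 101213) = sqrt(806/3198910027 + 101213) = sqrt(323771280563557/3198910027) = sqrt(1035715195849392698086039)/3198910027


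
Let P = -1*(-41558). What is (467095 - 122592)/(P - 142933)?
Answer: -344503/101375 ≈ -3.3983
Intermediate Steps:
P = 41558
(467095 - 122592)/(P - 142933) = (467095 - 122592)/(41558 - 142933) = 344503/(-101375) = 344503*(-1/101375) = -344503/101375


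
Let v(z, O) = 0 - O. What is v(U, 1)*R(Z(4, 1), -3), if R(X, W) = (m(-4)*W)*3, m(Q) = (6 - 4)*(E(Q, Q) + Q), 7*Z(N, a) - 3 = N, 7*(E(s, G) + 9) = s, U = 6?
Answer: -1710/7 ≈ -244.29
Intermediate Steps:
E(s, G) = -9 + s/7
Z(N, a) = 3/7 + N/7
m(Q) = -18 + 16*Q/7 (m(Q) = (6 - 4)*((-9 + Q/7) + Q) = 2*(-9 + 8*Q/7) = -18 + 16*Q/7)
v(z, O) = -O
R(X, W) = -570*W/7 (R(X, W) = ((-18 + (16/7)*(-4))*W)*3 = ((-18 - 64/7)*W)*3 = -190*W/7*3 = -570*W/7)
v(U, 1)*R(Z(4, 1), -3) = (-1*1)*(-570/7*(-3)) = -1*1710/7 = -1710/7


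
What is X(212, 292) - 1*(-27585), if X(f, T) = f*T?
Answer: 89489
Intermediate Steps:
X(f, T) = T*f
X(212, 292) - 1*(-27585) = 292*212 - 1*(-27585) = 61904 + 27585 = 89489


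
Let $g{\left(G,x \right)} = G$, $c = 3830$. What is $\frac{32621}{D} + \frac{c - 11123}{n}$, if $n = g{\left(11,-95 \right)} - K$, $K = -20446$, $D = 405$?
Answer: $\frac{73819348}{920565} \approx 80.189$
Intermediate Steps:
$n = 20457$ ($n = 11 - -20446 = 11 + 20446 = 20457$)
$\frac{32621}{D} + \frac{c - 11123}{n} = \frac{32621}{405} + \frac{3830 - 11123}{20457} = 32621 \cdot \frac{1}{405} - \frac{2431}{6819} = \frac{32621}{405} - \frac{2431}{6819} = \frac{73819348}{920565}$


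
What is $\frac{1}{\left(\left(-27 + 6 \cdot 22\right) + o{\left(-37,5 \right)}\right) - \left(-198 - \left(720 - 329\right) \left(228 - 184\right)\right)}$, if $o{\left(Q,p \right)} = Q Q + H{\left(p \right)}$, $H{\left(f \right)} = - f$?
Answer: $\frac{1}{18871} \approx 5.2991 \cdot 10^{-5}$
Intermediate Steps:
$o{\left(Q,p \right)} = Q^{2} - p$ ($o{\left(Q,p \right)} = Q Q - p = Q^{2} - p$)
$\frac{1}{\left(\left(-27 + 6 \cdot 22\right) + o{\left(-37,5 \right)}\right) - \left(-198 - \left(720 - 329\right) \left(228 - 184\right)\right)} = \frac{1}{\left(\left(-27 + 6 \cdot 22\right) + \left(\left(-37\right)^{2} - 5\right)\right) - \left(-198 - \left(720 - 329\right) \left(228 - 184\right)\right)} = \frac{1}{\left(\left(-27 + 132\right) + \left(1369 - 5\right)\right) + \left(391 \cdot 44 + 198\right)} = \frac{1}{\left(105 + 1364\right) + \left(17204 + 198\right)} = \frac{1}{1469 + 17402} = \frac{1}{18871}$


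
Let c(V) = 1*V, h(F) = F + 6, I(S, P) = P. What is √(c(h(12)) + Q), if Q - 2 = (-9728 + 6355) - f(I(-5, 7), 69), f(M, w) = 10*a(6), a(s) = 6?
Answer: I*√3413 ≈ 58.421*I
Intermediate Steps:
h(F) = 6 + F
c(V) = V
f(M, w) = 60 (f(M, w) = 10*6 = 60)
Q = -3431 (Q = 2 + ((-9728 + 6355) - 1*60) = 2 + (-3373 - 60) = 2 - 3433 = -3431)
√(c(h(12)) + Q) = √((6 + 12) - 3431) = √(18 - 3431) = √(-3413) = I*√3413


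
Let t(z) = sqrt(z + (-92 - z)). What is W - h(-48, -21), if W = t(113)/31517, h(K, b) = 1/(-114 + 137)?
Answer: -1/23 + 2*I*sqrt(23)/31517 ≈ -0.043478 + 0.00030433*I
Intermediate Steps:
t(z) = 2*I*sqrt(23) (t(z) = sqrt(-92) = 2*I*sqrt(23))
h(K, b) = 1/23
W = 2*I*sqrt(23)/31517 (W = (2*I*sqrt(23))/31517 = (2*I*sqrt(23))*(1/31517) = 2*I*sqrt(23)/31517 ≈ 0.00030433*I)
W - h(-48, -21) = 2*I*sqrt(23)/31517 - 1*1/23 = 2*I*sqrt(23)/31517 - 1/23 = -1/23 + 2*I*sqrt(23)/31517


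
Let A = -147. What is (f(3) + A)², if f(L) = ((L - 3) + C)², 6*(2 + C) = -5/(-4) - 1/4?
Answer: 26739241/1296 ≈ 20632.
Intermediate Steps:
C = -11/6 (C = -2 + (-5/(-4) - 1/4)/6 = -2 + (-5*(-¼) - 1*¼)/6 = -2 + (5/4 - ¼)/6 = -2 + (⅙)*1 = -2 + ⅙ = -11/6 ≈ -1.8333)
f(L) = (-29/6 + L)² (f(L) = ((L - 3) - 11/6)² = ((-3 + L) - 11/6)² = (-29/6 + L)²)
(f(3) + A)² = ((-29 + 6*3)²/36 - 147)² = ((-29 + 18)²/36 - 147)² = ((1/36)*(-11)² - 147)² = ((1/36)*121 - 147)² = (121/36 - 147)² = (-5171/36)² = 26739241/1296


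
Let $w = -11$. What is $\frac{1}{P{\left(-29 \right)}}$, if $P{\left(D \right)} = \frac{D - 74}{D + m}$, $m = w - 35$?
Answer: $\frac{75}{103} \approx 0.72816$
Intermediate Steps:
$m = -46$ ($m = -11 - 35 = -46$)
$P{\left(D \right)} = \frac{-74 + D}{-46 + D}$ ($P{\left(D \right)} = \frac{D - 74}{D - 46} = \frac{-74 + D}{-46 + D}$)
$\frac{1}{P{\left(-29 \right)}} = \frac{1}{\frac{1}{-46 - 29} \left(-74 - 29\right)} = \frac{1}{\frac{1}{-75} \left(-103\right)} = \frac{1}{\left(- \frac{1}{75}\right) \left(-103\right)} = \frac{1}{\frac{103}{75}} = \frac{75}{103}$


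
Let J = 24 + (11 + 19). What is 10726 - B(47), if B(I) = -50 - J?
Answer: 10830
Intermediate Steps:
J = 54 (J = 24 + 30 = 54)
B(I) = -104 (B(I) = -50 - 1*54 = -50 - 54 = -104)
10726 - B(47) = 10726 - 1*(-104) = 10726 + 104 = 10830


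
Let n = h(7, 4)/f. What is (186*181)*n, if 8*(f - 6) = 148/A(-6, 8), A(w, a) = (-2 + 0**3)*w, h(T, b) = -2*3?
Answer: -26784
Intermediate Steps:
h(T, b) = -6
A(w, a) = -2*w (A(w, a) = (-2 + 0)*w = -2*w)
f = 181/24 (f = 6 + (148/((-2*(-6))))/8 = 6 + (148/12)/8 = 6 + (148*(1/12))/8 = 6 + (1/8)*(37/3) = 6 + 37/24 = 181/24 ≈ 7.5417)
n = -144/181 (n = -6/181/24 = -6*24/181 = -144/181 ≈ -0.79558)
(186*181)*n = (186*181)*(-144/181) = 33666*(-144/181) = -26784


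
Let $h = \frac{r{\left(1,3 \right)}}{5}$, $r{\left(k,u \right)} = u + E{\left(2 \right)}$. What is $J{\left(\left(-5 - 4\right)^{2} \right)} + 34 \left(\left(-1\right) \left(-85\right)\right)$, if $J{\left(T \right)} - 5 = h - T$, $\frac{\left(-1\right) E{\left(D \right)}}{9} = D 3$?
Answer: $\frac{14019}{5} \approx 2803.8$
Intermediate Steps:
$E{\left(D \right)} = - 27 D$ ($E{\left(D \right)} = - 9 D 3 = - 9 \cdot 3 D = - 27 D$)
$r{\left(k,u \right)} = -54 + u$ ($r{\left(k,u \right)} = u - 54 = -54 + u$)
$h = - \frac{51}{5}$ ($h = \frac{-54 + 3}{5} = \left(-51\right) \frac{1}{5} = - \frac{51}{5} \approx -10.2$)
$J{\left(T \right)} = - \frac{26}{5} - T$ ($J{\left(T \right)} = 5 - \left(\frac{51}{5} + T\right) = - \frac{26}{5} - T$)
$J{\left(\left(-5 - 4\right)^{2} \right)} + 34 \left(\left(-1\right) \left(-85\right)\right) = \left(- \frac{26}{5} - \left(-5 - 4\right)^{2}\right) + 34 \left(\left(-1\right) \left(-85\right)\right) = \left(- \frac{26}{5} - \left(-9\right)^{2}\right) + 34 \cdot 85 = \left(- \frac{26}{5} - 81\right) + 2890 = - \frac{431}{5} + 2890 = \frac{14019}{5}$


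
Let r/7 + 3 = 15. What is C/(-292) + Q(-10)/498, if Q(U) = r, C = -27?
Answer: 6329/24236 ≈ 0.26114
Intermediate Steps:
r = 84 (r = -21 + 7*15 = -21 + 105 = 84)
Q(U) = 84
C/(-292) + Q(-10)/498 = -27/(-292) + 84/498 = -27*(-1/292) + 84*(1/498) = 27/292 + 14/83 = 6329/24236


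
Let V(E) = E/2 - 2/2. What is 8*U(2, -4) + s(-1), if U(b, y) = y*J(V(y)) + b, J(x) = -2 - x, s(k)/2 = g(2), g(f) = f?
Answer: -12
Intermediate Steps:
V(E) = -1 + E/2 (V(E) = E*(½) - 2*½ = E/2 - 1 = -1 + E/2)
s(k) = 4 (s(k) = 2*2 = 4)
U(b, y) = b + y*(-1 - y/2) (U(b, y) = y*(-2 - (-1 + y/2)) + b = y*(-2 + (1 - y/2)) + b = y*(-1 - y/2) + b = b + y*(-1 - y/2))
8*U(2, -4) + s(-1) = 8*(2 - 1*(-4) - ½*(-4)²) + 4 = 8*(2 + 4 - ½*16) + 4 = 8*(2 + 4 - 8) + 4 = 8*(-2) + 4 = -16 + 4 = -12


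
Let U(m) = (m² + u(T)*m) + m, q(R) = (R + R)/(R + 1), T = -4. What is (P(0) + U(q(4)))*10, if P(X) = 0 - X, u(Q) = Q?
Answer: -112/5 ≈ -22.400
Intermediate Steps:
P(X) = -X
q(R) = 2*R/(1 + R) (q(R) = (2*R)/(1 + R) = 2*R/(1 + R))
U(m) = m² - 3*m (U(m) = (m² - 4*m) + m = m² - 3*m)
(P(0) + U(q(4)))*10 = (-1*0 + (2*4/(1 + 4))*(-3 + 2*4/(1 + 4)))*10 = (0 + (2*4/5)*(-3 + 2*4/5))*10 = (0 + (2*4*(⅕))*(-3 + 2*4*(⅕)))*10 = (0 + 8*(-3 + 8/5)/5)*10 = (0 + (8/5)*(-7/5))*10 = (0 - 56/25)*10 = -56/25*10 = -112/5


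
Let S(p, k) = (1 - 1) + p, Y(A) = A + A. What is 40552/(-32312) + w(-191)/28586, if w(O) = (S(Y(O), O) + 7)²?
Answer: 423081941/115458854 ≈ 3.6644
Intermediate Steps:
Y(A) = 2*A
S(p, k) = p (S(p, k) = 0 + p = p)
w(O) = (7 + 2*O)² (w(O) = (2*O + 7)² = (7 + 2*O)²)
40552/(-32312) + w(-191)/28586 = 40552/(-32312) + (7 + 2*(-191))²/28586 = 40552*(-1/32312) + (7 - 382)²*(1/28586) = -5069/4039 + (-375)²*(1/28586) = -5069/4039 + 140625*(1/28586) = -5069/4039 + 140625/28586 = 423081941/115458854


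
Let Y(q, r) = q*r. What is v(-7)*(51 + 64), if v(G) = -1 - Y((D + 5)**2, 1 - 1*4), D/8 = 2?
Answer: 152030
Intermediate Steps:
D = 16 (D = 8*2 = 16)
v(G) = 1322 (v(G) = -1 - (16 + 5)**2*(1 - 1*4) = -1 - 21**2*(1 - 4) = -1 - 441*(-3) = -1 - 1*(-1323) = -1 + 1323 = 1322)
v(-7)*(51 + 64) = 1322*(51 + 64) = 1322*115 = 152030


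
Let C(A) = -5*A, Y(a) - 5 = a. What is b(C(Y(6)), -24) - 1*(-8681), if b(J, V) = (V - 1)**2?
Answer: 9306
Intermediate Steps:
Y(a) = 5 + a
b(J, V) = (-1 + V)**2
b(C(Y(6)), -24) - 1*(-8681) = (-1 - 24)**2 - 1*(-8681) = (-25)**2 + 8681 = 625 + 8681 = 9306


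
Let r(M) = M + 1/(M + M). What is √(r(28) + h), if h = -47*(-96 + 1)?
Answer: √3522526/28 ≈ 67.030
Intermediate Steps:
h = 4465 (h = -47*(-95) = 4465)
r(M) = M + 1/(2*M)
√(r(28) + h) = √((28 + (½)/28) + 4465) = √((28 + (½)*(1/28)) + 4465) = √((28 + 1/56) + 4465) = √(1569/56 + 4465) = √(251609/56) = √3522526/28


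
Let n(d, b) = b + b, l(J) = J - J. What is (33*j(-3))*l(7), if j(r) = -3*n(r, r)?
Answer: 0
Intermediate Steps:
l(J) = 0
n(d, b) = 2*b
j(r) = -6*r
(33*j(-3))*l(7) = (33*(-6*(-3)))*0 = (33*18)*0 = 594*0 = 0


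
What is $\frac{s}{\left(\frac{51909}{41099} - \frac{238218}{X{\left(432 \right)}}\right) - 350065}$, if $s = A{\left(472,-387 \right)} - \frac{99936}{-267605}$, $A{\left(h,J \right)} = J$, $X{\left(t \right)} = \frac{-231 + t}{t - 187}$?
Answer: $\frac{40699954150281}{67417586995741580} \approx 0.0006037$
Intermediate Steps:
$X{\left(t \right)} = \frac{-231 + t}{-187 + t}$
$s = - \frac{103463199}{267605}$ ($s = -387 - \frac{99936}{-267605} = -387 - - \frac{99936}{267605} = -387 + \frac{99936}{267605} = - \frac{103463199}{267605} \approx -386.63$)
$\frac{s}{\left(\frac{51909}{41099} - \frac{238218}{X{\left(432 \right)}}\right) - 350065} = - \frac{103463199}{267605 \left(\left(\frac{51909}{41099} - \frac{238218}{\frac{1}{-187 + 432} \left(-231 + 432\right)}\right) - 350065\right)} = - \frac{103463199}{267605 \left(\left(51909 \cdot \frac{1}{41099} - \frac{238218}{\frac{1}{245} \cdot 201}\right) - 350065\right)} = - \frac{103463199}{267605 \left(\left(\frac{51909}{41099} - \frac{238218}{\frac{1}{245} \cdot 201}\right) - 350065\right)} = - \frac{103463199}{267605 \left(\left(\frac{51909}{41099} - \frac{238218}{\frac{201}{245}}\right) - 350065\right)} = - \frac{103463199}{267605 \left(\left(\frac{51909}{41099} - \frac{19454470}{67}\right) - 350065\right)} = - \frac{103463199}{267605 \left(- \frac{799555784627}{2753633} - 350065\right)} = - \frac{103463199}{267605 \left(- \frac{1763506320772}{2753633}\right)} = \left(- \frac{103463199}{267605}\right) \left(- \frac{2753633}{1763506320772}\right) = \frac{40699954150281}{67417586995741580}$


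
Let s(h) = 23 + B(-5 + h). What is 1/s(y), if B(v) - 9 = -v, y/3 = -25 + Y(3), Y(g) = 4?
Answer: 1/100 ≈ 0.010000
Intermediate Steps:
y = -63 (y = 3*(-25 + 4) = 3*(-21) = -63)
B(v) = 9 - v
s(h) = 37 - h (s(h) = 23 + (9 - (-5 + h)) = 23 + (9 + (5 - h)) = 23 + (14 - h) = 37 - h)
1/s(y) = 1/(37 - 1*(-63)) = 1/(37 + 63) = 1/100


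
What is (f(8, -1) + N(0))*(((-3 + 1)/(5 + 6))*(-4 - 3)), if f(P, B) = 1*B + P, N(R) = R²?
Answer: 98/11 ≈ 8.9091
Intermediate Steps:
f(P, B) = B + P
(f(8, -1) + N(0))*(((-3 + 1)/(5 + 6))*(-4 - 3)) = ((-1 + 8) + 0²)*(((-3 + 1)/(5 + 6))*(-4 - 3)) = (7 + 0)*(-2/11*(-7)) = 7*(-2*1/11*(-7)) = 7*(-2/11*(-7)) = 7*(14/11) = 98/11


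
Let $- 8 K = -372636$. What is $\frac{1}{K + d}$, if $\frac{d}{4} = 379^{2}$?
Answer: $\frac{2}{1242287} \approx 1.6099 \cdot 10^{-6}$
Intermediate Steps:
$K = \frac{93159}{2}$ ($K = \left(- \frac{1}{8}\right) \left(-372636\right) = \frac{93159}{2} \approx 46580.0$)
$d = 574564$ ($d = 4 \cdot 379^{2} = 4 \cdot 143641 = 574564$)
$\frac{1}{K + d} = \frac{1}{\frac{93159}{2} + 574564} = \frac{1}{\frac{1242287}{2}} = \frac{2}{1242287}$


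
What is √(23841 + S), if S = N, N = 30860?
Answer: √54701 ≈ 233.88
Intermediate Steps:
S = 30860
√(23841 + S) = √(23841 + 30860) = √54701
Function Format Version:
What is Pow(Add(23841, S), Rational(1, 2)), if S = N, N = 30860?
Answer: Pow(54701, Rational(1, 2)) ≈ 233.88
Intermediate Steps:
S = 30860
Pow(Add(23841, S), Rational(1, 2)) = Pow(Add(23841, 30860), Rational(1, 2)) = Pow(54701, Rational(1, 2))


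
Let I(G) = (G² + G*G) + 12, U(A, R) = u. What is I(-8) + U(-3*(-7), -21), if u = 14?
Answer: 154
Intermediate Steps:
U(A, R) = 14
I(G) = 12 + 2*G² (I(G) = (G² + G²) + 12 = 2*G² + 12 = 12 + 2*G²)
I(-8) + U(-3*(-7), -21) = (12 + 2*(-8)²) + 14 = (12 + 2*64) + 14 = (12 + 128) + 14 = 140 + 14 = 154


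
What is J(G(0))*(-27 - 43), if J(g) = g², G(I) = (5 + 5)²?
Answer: -700000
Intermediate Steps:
G(I) = 100 (G(I) = 10² = 100)
J(G(0))*(-27 - 43) = 100²*(-27 - 43) = 10000*(-70) = -700000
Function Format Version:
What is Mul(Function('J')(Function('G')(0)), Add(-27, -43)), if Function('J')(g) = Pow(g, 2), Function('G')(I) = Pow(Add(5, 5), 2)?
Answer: -700000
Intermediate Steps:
Function('G')(I) = 100 (Function('G')(I) = Pow(10, 2) = 100)
Mul(Function('J')(Function('G')(0)), Add(-27, -43)) = Mul(Pow(100, 2), Add(-27, -43)) = Mul(10000, -70) = -700000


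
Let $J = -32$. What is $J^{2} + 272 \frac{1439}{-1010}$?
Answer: $\frac{321416}{505} \approx 636.47$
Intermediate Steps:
$J^{2} + 272 \frac{1439}{-1010} = \left(-32\right)^{2} + 272 \frac{1439}{-1010} = 1024 + 272 \cdot 1439 \left(- \frac{1}{1010}\right) = 1024 + 272 \left(- \frac{1439}{1010}\right) = 1024 - \frac{195704}{505} = \frac{321416}{505}$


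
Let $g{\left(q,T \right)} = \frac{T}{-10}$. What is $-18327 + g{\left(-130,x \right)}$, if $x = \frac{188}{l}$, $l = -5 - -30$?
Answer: $- \frac{2290969}{125} \approx -18328.0$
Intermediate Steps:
$l = 25$ ($l = -5 + 30 = 25$)
$x = \frac{188}{25} \approx 7.52$
$g{\left(q,T \right)} = - \frac{T}{10}$ ($g{\left(q,T \right)} = T \left(- \frac{1}{10}\right) = - \frac{T}{10}$)
$-18327 + g{\left(-130,x \right)} = -18327 - \frac{94}{125} = - \frac{2290969}{125}$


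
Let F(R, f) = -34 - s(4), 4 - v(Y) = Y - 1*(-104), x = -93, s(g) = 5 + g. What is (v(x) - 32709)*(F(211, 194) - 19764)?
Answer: 648005812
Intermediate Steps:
v(Y) = -100 - Y (v(Y) = 4 - (Y - 1*(-104)) = 4 - (Y + 104) = 4 - (104 + Y) = 4 + (-104 - Y) = -100 - Y)
F(R, f) = -43 (F(R, f) = -34 - (5 + 4) = -34 - 1*9 = -34 - 9 = -43)
(v(x) - 32709)*(F(211, 194) - 19764) = ((-100 - 1*(-93)) - 32709)*(-43 - 19764) = ((-100 + 93) - 32709)*(-19807) = (-7 - 32709)*(-19807) = -32716*(-19807) = 648005812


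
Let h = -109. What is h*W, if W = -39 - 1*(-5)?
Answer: 3706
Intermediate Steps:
W = -34 (W = -39 + 5 = -34)
h*W = -109*(-34) = 3706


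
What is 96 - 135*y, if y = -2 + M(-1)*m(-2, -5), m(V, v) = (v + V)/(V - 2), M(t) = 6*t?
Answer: 3567/2 ≈ 1783.5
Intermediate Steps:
m(V, v) = (V + v)/(-2 + V)
y = -25/2 (y = -2 + (6*(-1))*((-2 - 5)/(-2 - 2)) = -2 - 6*(-7)/(-4) = -2 - (-3)*(-7)/2 = -2 - 6*7/4 = -2 - 21/2 = -25/2 ≈ -12.500)
96 - 135*y = 96 - 135*(-25/2) = 96 + 3375/2 = 3567/2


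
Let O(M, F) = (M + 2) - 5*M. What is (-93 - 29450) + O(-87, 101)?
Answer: -29193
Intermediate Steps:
O(M, F) = 2 - 4*M (O(M, F) = (2 + M) - 5*M = 2 - 4*M)
(-93 - 29450) + O(-87, 101) = (-93 - 29450) + (2 - 4*(-87)) = -29543 + (2 + 348) = -29543 + 350 = -29193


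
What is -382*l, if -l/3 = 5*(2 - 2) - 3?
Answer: -3438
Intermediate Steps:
l = 9 (l = -3*(5*(2 - 2) - 3) = -3*(5*0 - 3) = -3*(0 - 3) = -3*(-3) = 9)
-382*l = -382*9 = -3438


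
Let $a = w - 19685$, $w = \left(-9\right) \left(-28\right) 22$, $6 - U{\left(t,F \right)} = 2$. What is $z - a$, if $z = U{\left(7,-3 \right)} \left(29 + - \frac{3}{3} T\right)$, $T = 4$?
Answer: $14241$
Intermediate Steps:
$U{\left(t,F \right)} = 4$ ($U{\left(t,F \right)} = 6 - 2 = 4$)
$w = 5544$ ($w = 252 \cdot 22 = 5544$)
$z = 100$ ($z = 4 \left(29 + - \frac{3}{3} \cdot 4\right) = 4 \left(29 + \left(-3\right) \frac{1}{3} \cdot 4\right) = 4 \left(29 - 4\right) = 4 \cdot 25 = 100$)
$a = -14141$ ($a = 5544 - 19685 = -14141$)
$z - a = 100 - -14141 = 100 + 14141 = 14241$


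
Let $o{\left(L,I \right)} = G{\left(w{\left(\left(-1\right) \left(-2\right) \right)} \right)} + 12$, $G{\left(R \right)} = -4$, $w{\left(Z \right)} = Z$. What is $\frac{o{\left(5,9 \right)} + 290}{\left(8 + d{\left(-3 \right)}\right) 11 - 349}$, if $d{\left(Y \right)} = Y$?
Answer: $- \frac{149}{147} \approx -1.0136$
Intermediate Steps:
$o{\left(L,I \right)} = 8$ ($o{\left(L,I \right)} = -4 + 12 = 8$)
$\frac{o{\left(5,9 \right)} + 290}{\left(8 + d{\left(-3 \right)}\right) 11 - 349} = \frac{8 + 290}{\left(8 - 3\right) 11 - 349} = \frac{298}{5 \cdot 11 - 349} = \frac{298}{55 - 349} = \frac{298}{-294} = 298 \left(- \frac{1}{294}\right) = - \frac{149}{147}$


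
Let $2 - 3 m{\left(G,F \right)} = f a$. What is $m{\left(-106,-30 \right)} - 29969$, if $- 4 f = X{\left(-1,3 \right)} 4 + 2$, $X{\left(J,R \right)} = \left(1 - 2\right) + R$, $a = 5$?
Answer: $- \frac{179785}{6} \approx -29964.0$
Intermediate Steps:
$X{\left(J,R \right)} = -1 + R$
$f = - \frac{5}{2}$ ($f = - \frac{\left(-1 + 3\right) 4 + 2}{4} = - \frac{2 \cdot 4 + 2}{4} = - \frac{8 + 2}{4} = \left(- \frac{1}{4}\right) 10 = - \frac{5}{2} \approx -2.5$)
$m{\left(G,F \right)} = \frac{29}{6}$ ($m{\left(G,F \right)} = \frac{2}{3} - \frac{\left(- \frac{5}{2}\right) 5}{3} = \frac{2}{3} - - \frac{25}{6} = \frac{2}{3} + \frac{25}{6} = \frac{29}{6}$)
$m{\left(-106,-30 \right)} - 29969 = \frac{29}{6} - 29969 = - \frac{179785}{6}$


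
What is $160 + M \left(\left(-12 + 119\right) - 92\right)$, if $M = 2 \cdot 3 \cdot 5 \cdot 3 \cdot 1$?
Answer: $1510$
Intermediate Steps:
$M = 90$ ($M = 6 \cdot 5 \cdot 3 \cdot 1 = 30 \cdot 3 \cdot 1 = 90 \cdot 1 = 90$)
$160 + M \left(\left(-12 + 119\right) - 92\right) = 160 + 90 \left(\left(-12 + 119\right) - 92\right) = 160 + 90 \left(107 - 92\right) = 160 + 90 \cdot 15 = 160 + 1350 = 1510$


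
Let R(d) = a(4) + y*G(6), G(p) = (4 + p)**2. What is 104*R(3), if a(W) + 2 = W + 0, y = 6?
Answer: 62608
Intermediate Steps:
a(W) = -2 + W (a(W) = -2 + (W + 0) = -2 + W)
R(d) = 602 (R(d) = (-2 + 4) + 6*(4 + 6)**2 = 2 + 6*10**2 = 2 + 6*100 = 2 + 600 = 602)
104*R(3) = 104*602 = 62608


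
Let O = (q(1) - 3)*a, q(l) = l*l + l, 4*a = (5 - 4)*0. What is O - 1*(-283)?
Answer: 283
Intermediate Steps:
a = 0 (a = ((5 - 4)*0)/4 = (1*0)/4 = (1/4)*0 = 0)
q(l) = l + l**2 (q(l) = l**2 + l = l + l**2)
O = 0 (O = (1*(1 + 1) - 3)*0 = (1*2 - 3)*0 = (2 - 3)*0 = -1*0 = 0)
O - 1*(-283) = 0 - 1*(-283) = 0 + 283 = 283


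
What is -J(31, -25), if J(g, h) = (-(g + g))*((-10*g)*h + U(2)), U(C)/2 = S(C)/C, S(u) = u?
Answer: 480624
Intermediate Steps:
U(C) = 2 (U(C) = 2*(C/C) = 2*1 = 2)
J(g, h) = -2*g*(2 - 10*g*h) (J(g, h) = (-(g + g))*((-10*g)*h + 2) = (-2*g)*(-10*g*h + 2) = (-2*g)*(2 - 10*g*h) = -2*g*(2 - 10*g*h))
-J(31, -25) = -4*31*(-1 + 5*31*(-25)) = -4*31*(-1 - 3875) = -4*31*(-3876) = -1*(-480624) = 480624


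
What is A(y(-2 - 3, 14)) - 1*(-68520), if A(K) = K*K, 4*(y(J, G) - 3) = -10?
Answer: 274081/4 ≈ 68520.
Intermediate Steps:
y(J, G) = ½ (y(J, G) = 3 + (¼)*(-10) = 3 - 5/2 = ½)
A(K) = K²
A(y(-2 - 3, 14)) - 1*(-68520) = (½)² - 1*(-68520) = ¼ + 68520 = 274081/4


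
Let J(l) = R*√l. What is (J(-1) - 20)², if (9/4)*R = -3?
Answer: 3584/9 + 160*I/3 ≈ 398.22 + 53.333*I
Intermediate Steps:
R = -4/3 (R = (4/9)*(-3) = -4/3 ≈ -1.3333)
J(l) = -4*√l/3
(J(-1) - 20)² = (-4*I/3 - 20)² = (-20 - 4*I/3)²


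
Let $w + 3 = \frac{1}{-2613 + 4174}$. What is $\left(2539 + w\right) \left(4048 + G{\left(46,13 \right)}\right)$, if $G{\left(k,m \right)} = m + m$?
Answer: $\frac{2303961654}{223} \approx 1.0332 \cdot 10^{7}$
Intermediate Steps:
$w = - \frac{4682}{1561}$ ($w = -3 + \frac{1}{-2613 + 4174} = -3 + \frac{1}{1561} = - \frac{4682}{1561} \approx -2.9994$)
$G{\left(k,m \right)} = 2 m$
$\left(2539 + w\right) \left(4048 + G{\left(46,13 \right)}\right) = \left(2539 - \frac{4682}{1561}\right) \left(4048 + 2 \cdot 13\right) = \frac{3958697 \left(4048 + 26\right)}{1561} = \frac{3958697}{1561} \cdot 4074 = \frac{2303961654}{223}$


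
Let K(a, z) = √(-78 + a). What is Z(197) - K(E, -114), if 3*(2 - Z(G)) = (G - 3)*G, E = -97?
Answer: -38212/3 - 5*I*√7 ≈ -12737.0 - 13.229*I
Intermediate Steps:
Z(G) = 2 - G*(-3 + G)/3 (Z(G) = 2 - (G - 3)*G/3 = 2 - (-3 + G)*G/3 = 2 - G*(-3 + G)/3)
Z(197) - K(E, -114) = (2 + 197 - ⅓*197²) - √(-78 - 97) = (2 + 197 - ⅓*38809) - √(-175) = (2 + 197 - 38809/3) - 5*I*√7 = -38212/3 - 5*I*√7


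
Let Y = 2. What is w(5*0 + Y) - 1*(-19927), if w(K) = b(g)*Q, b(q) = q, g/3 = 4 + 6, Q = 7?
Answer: 20137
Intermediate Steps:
g = 30 (g = 3*(4 + 6) = 3*10 = 30)
w(K) = 210 (w(K) = 30*7 = 210)
w(5*0 + Y) - 1*(-19927) = 210 - 1*(-19927) = 210 + 19927 = 20137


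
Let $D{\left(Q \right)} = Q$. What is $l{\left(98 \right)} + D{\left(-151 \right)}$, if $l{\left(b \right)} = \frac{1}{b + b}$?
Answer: $- \frac{29595}{196} \approx -150.99$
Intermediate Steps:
$l{\left(b \right)} = \frac{1}{2 b}$
$l{\left(98 \right)} + D{\left(-151 \right)} = \frac{1}{2 \cdot 98} - 151 = \frac{1}{2} \cdot \frac{1}{98} - 151 = \frac{1}{196} - 151 = - \frac{29595}{196}$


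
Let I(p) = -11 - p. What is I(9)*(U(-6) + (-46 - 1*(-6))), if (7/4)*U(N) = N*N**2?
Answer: 22880/7 ≈ 3268.6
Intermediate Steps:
U(N) = 4*N**3/7 (U(N) = 4*(N*N**2)/7 = 4*N**3/7)
I(9)*(U(-6) + (-46 - 1*(-6))) = (-11 - 1*9)*((4/7)*(-6)**3 + (-46 - 1*(-6))) = (-11 - 9)*((4/7)*(-216) + (-46 + 6)) = -20*(-864/7 - 40) = -20*(-1144/7) = 22880/7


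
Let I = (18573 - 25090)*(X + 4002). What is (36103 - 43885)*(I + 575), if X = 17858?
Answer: 1108631852190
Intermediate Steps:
I = -142461620 (I = (18573 - 25090)*(17858 + 4002) = -6517*21860 = -142461620)
(36103 - 43885)*(I + 575) = (36103 - 43885)*(-142461620 + 575) = -7782*(-142461045) = 1108631852190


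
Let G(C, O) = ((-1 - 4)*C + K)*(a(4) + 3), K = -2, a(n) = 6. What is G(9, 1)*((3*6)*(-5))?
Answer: 38070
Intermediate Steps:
G(C, O) = -18 - 45*C (G(C, O) = ((-1 - 4)*C - 2)*(6 + 3) = (-5*C - 2)*9 = (-2 - 5*C)*9 = -18 - 45*C)
G(9, 1)*((3*6)*(-5)) = (-18 - 45*9)*((3*6)*(-5)) = (-18 - 405)*(18*(-5)) = -423*(-90) = 38070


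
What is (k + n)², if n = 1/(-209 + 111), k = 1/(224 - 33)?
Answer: 8649/350363524 ≈ 2.4686e-5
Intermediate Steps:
k = 1/191 ≈ 0.0052356
n = -1/98 (n = 1/(-98) = -1/98 ≈ -0.010204)
(k + n)² = (1/191 - 1/98)² = (-93/18718)² = 8649/350363524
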